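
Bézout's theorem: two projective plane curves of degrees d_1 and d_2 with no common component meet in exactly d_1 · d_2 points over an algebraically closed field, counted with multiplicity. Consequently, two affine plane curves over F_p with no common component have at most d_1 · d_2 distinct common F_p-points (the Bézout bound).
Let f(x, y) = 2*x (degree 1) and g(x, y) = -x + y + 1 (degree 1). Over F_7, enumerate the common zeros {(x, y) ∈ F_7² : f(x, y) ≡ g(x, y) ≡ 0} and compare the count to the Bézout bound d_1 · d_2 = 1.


Common zeros: {(0, 6)}; count = 1; Bézout bound = 1.

deg(f) = 1, deg(g) = 1, so Bézout bound = 1.
Scan x ∈ F_7. For each x, list the y ∈ F_7 with f(x, y) ≡ 0 and those with g(x, y) ≡ 0 (mod 7); the common zeros in that column are the intersection.
  x = 0: f ≡ 0 at y ∈ {0, 1, 2, 3, 4, 5, 6}; g ≡ 0 at y ∈ {6}; common: {6}.
  x = 1: f ≡ 0 at y ∈ ∅; g ≡ 0 at y ∈ {0}; common: ∅.
  x = 2: f ≡ 0 at y ∈ ∅; g ≡ 0 at y ∈ {1}; common: ∅.
  x = 3: f ≡ 0 at y ∈ ∅; g ≡ 0 at y ∈ {2}; common: ∅.
  x = 4: f ≡ 0 at y ∈ ∅; g ≡ 0 at y ∈ {3}; common: ∅.
  x = 5: f ≡ 0 at y ∈ ∅; g ≡ 0 at y ∈ {4}; common: ∅.
  x = 6: f ≡ 0 at y ∈ ∅; g ≡ 0 at y ∈ {5}; common: ∅.
Collecting: common zeros = {(0, 6)}, so the count is 1.
Comparison with the Bézout bound: 1 ≤ 1 = deg(f)·deg(g), as expected for curves with no common component (the bound is attained).


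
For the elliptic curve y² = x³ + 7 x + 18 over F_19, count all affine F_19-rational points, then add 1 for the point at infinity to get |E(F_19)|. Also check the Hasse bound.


Affine points = {(1, 8), (1, 11), (3, 3), (3, 16), (5, 8), (5, 11), (7, 7), (7, 12), (8, 4), (8, 15), (10, 9), (10, 10), (11, 1), (11, 18), (12, 5), (12, 14), (13, 8), (13, 11)}; affine count = 18; |E(F_19)| = 19.

Discriminant check: Δ ∝ 4a³ + 27b² = 4·7³ + 27·18² = 4·343 + 27·324 ≡ 12 (mod 19). Nonzero ⇒ E is nonsingular.
For each x ∈ F_19, compute rhs = x³ + 7·x + 18 mod 19, then count y ∈ F_19 with y² ≡ rhs.
  x = 0: rhs = 18, matching y values: none (0 points).
  x = 1: rhs = 7, matching y values: 8, 11 (2 points).
  x = 2: rhs = 2, matching y values: none (0 points).
  x = 3: rhs = 9, matching y values: 3, 16 (2 points).
  x = 4: rhs = 15, matching y values: none (0 points).
  x = 5: rhs = 7, matching y values: 8, 11 (2 points).
  x = 6: rhs = 10, matching y values: none (0 points).
  x = 7: rhs = 11, matching y values: 7, 12 (2 points).
  x = 8: rhs = 16, matching y values: 4, 15 (2 points).
  x = 9: rhs = 12, matching y values: none (0 points).
  x = 10: rhs = 5, matching y values: 9, 10 (2 points).
  x = 11: rhs = 1, matching y values: 1, 18 (2 points).
  x = 12: rhs = 6, matching y values: 5, 14 (2 points).
  x = 13: rhs = 7, matching y values: 8, 11 (2 points).
  x = 14: rhs = 10, matching y values: none (0 points).
  x = 15: rhs = 2, matching y values: none (0 points).
  x = 16: rhs = 8, matching y values: none (0 points).
  x = 17: rhs = 15, matching y values: none (0 points).
  x = 18: rhs = 10, matching y values: none (0 points).
Total affine count: 18.
Full point count |E(F_19)| = 18 + 1 = 19.
Hasse bound: |19 − (19+1)| = |-1| = 1 ≤ 2√19 ≈ 8.7178 ✓.


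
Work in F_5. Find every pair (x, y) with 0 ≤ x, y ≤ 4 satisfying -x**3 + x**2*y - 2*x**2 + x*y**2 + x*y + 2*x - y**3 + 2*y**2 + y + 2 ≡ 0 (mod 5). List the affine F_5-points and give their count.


Affine F_5-points: {(1, 3), (2, 0), (2, 1), (2, 3), (3, 1), (3, 3), (4, 1), (4, 4)}; count = 8.

For each of the 25 pairs (x, y) ∈ F_5², evaluate f(x, y) mod 5. Record the zeros.
  x = 0: [0↦2, 1↦4, 2↦4, 3↦1, 4↦4]  zeros at y ∈ ∅
  x = 1: [0↦1, 1↦1, 2↦1, 3↦0, 4↦2]  zeros at y ∈ {3}
  x = 2: [0↦0, 1↦0, 2↦2, 3↦0, 4↦3]  zeros at y ∈ {0, 1, 3}
  x = 3: [0↦3, 1↦0, 2↦1, 3↦0, 4↦1]  zeros at y ∈ {1, 3}
  x = 4: [0↦4, 1↦0, 2↦2, 3↦4, 4↦0]  zeros at y ∈ {1, 4}
Collecting zeros: affine points = {(1, 3), (2, 0), (2, 1), (2, 3), (3, 1), (3, 3), (4, 1), (4, 4)}.
Total count |C(F_5)_aff| = 8.


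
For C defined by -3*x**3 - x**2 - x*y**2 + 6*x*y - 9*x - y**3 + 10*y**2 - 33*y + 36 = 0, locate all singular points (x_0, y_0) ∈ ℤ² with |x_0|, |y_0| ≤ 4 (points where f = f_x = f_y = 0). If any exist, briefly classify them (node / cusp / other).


Singular points: {(0, 3)}; classification: node.

Compute partial derivatives:
  f_x = -9*x**2 - 2*x - y**2 + 6*y - 9.
  f_y = -2*x*y + 6*x - 3*y**2 + 20*y - 33.
Scan x_0 ∈ {−4, ..., 4}. For each x_0, f_y(x_0, y) is a polynomial in y; find its integer roots y ∈ {−4, ..., 4}, then test f_x and f at those candidates.
  x = -4: f_y(-4, y) = -3*y**2 + 28*y - 57; vanishes at y ∈ {3}. (-4, 3): f_x = -136 ≠ 0.
  x = -3: f_y(-3, y) = -3*y**2 + 26*y - 51; vanishes at y ∈ {3}. (-3, 3): f_x = -75 ≠ 0.
  x = -2: f_y(-2, y) = -3*y**2 + 24*y - 45; vanishes at y ∈ {3}. (-2, 3): f_x = -32 ≠ 0.
  x = -1: f_y(-1, y) = -3*y**2 + 22*y - 39; vanishes at y ∈ {3}. (-1, 3): f_x = -7 ≠ 0.
  x = 0: f_y(0, y) = -3*y**2 + 20*y - 33; vanishes at y ∈ {3}. (0, 3): f_x = 0, f = 0 — SINGULAR.
  x = 1: f_y(1, y) = -3*y**2 + 18*y - 27; vanishes at y ∈ {3}. (1, 3): f_x = -11 ≠ 0.
  x = 2: f_y(2, y) = -3*y**2 + 16*y - 21; vanishes at y ∈ {3}. (2, 3): f_x = -40 ≠ 0.
  x = 3: f_y(3, y) = -3*y**2 + 14*y - 15; vanishes at y ∈ {3}. (3, 3): f_x = -87 ≠ 0.
  x = 4: f_y(4, y) = -3*y**2 + 12*y - 9; vanishes at y ∈ {1, 3}. (4, 1): f_x = -156 ≠ 0; (4, 3): f_x = -152 ≠ 0.
Only singular point on the grid: (0, 3).
Classify: substitute x = 0 + u, y = 3 + v and expand: f = -3*u**3 - u**2 - u*v**2 - v**3 + v**2.
No constant or linear terms (consistent with a singular point). Quadratic part: -u**2 + v**2. Cubic part: -3*u**3 - u*v**2 - v**3.
The quadratic part v**2 - u**2 = (v − u)(v + u) splits into two distinct linear factors, so there are two distinct tangent lines y − 3 = ±(x − 0) — this is a node (ordinary double point).
Classification: node.


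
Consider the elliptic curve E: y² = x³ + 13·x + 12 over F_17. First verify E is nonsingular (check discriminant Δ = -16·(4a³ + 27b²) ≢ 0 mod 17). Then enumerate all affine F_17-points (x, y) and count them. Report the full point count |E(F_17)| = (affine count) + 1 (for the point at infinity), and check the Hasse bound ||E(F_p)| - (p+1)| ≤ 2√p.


Affine points = {(1, 3), (1, 14), (4, 3), (4, 14), (5, 7), (5, 10), (6, 0), (7, 2), (7, 15), (8, 4), (8, 13), (9, 5), (9, 12), (12, 3), (12, 14), (13, 7), (13, 10), (16, 7), (16, 10)}; affine count = 19; |E(F_17)| = 20.

Discriminant check: Δ ∝ 4a³ + 27b² = 4·13³ + 27·12² = 4·2197 + 27·144 ≡ 11 (mod 17). Nonzero ⇒ E is nonsingular.
For each x ∈ F_17, compute rhs = x³ + 13·x + 12 mod 17, then count y ∈ F_17 with y² ≡ rhs.
  x = 0: rhs = 12, matching y values: none (0 points).
  x = 1: rhs = 9, matching y values: 3, 14 (2 points).
  x = 2: rhs = 12, matching y values: none (0 points).
  x = 3: rhs = 10, matching y values: none (0 points).
  x = 4: rhs = 9, matching y values: 3, 14 (2 points).
  x = 5: rhs = 15, matching y values: 7, 10 (2 points).
  x = 6: rhs = 0, matching y values: 0 (1 points).
  x = 7: rhs = 4, matching y values: 2, 15 (2 points).
  x = 8: rhs = 16, matching y values: 4, 13 (2 points).
  x = 9: rhs = 8, matching y values: 5, 12 (2 points).
  x = 10: rhs = 3, matching y values: none (0 points).
  x = 11: rhs = 7, matching y values: none (0 points).
  x = 12: rhs = 9, matching y values: 3, 14 (2 points).
  x = 13: rhs = 15, matching y values: 7, 10 (2 points).
  x = 14: rhs = 14, matching y values: none (0 points).
  x = 15: rhs = 12, matching y values: none (0 points).
  x = 16: rhs = 15, matching y values: 7, 10 (2 points).
Total affine count: 19.
Full point count |E(F_17)| = 19 + 1 = 20.
Hasse bound: |20 − (17+1)| = |2| = 2 ≤ 2√17 ≈ 8.2462 ✓.


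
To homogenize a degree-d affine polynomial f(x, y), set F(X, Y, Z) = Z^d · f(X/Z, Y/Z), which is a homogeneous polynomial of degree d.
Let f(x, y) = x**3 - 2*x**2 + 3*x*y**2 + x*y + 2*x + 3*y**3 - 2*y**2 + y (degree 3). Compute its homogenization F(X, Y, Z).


F(X, Y, Z) = X**3 - 2*X**2*Z + 3*X*Y**2 + X*Y*Z + 2*X*Z**2 + 3*Y**3 - 2*Y**2*Z + Y*Z**2

deg(f) = 3.
Substitute x = X/Z, y = Y/Z into f, then multiply by Z^3.
  monomial 1·x^3·y^0 ↦ 1·X^3·Y^0·Z^0.
  monomial -2·x^2·y^0 ↦ -2·X^2·Y^0·Z^1.
  monomial 3·x^1·y^2 ↦ 3·X^1·Y^2·Z^0.
  monomial 1·x^1·y^1 ↦ 1·X^1·Y^1·Z^1.
  monomial 2·x^1·y^0 ↦ 2·X^1·Y^0·Z^2.
  monomial 3·x^0·y^3 ↦ 3·X^0·Y^3·Z^0.
  monomial -2·x^0·y^2 ↦ -2·X^0·Y^2·Z^1.
  monomial 1·x^0·y^1 ↦ 1·X^0·Y^1·Z^2.
Collecting: F(X, Y, Z) = X**3 - 2*X**2*Z + 3*X*Y**2 + X*Y*Z + 2*X*Z**2 + 3*Y**3 - 2*Y**2*Z + Y*Z**2.


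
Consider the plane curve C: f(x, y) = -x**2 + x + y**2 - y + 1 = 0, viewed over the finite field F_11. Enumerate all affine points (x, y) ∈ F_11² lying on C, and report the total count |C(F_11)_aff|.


Affine F_11-points: {(2, 4), (2, 8), (4, 0), (4, 1), (5, 6), (7, 6), (8, 0), (8, 1), (10, 4), (10, 8)}; count = 10.

For each of the 121 pairs (x, y) ∈ F_11², evaluate f(x, y) mod 11. Record the zeros.
  x = 0: [0↦1, 1↦1, 2↦3, 3↦7, 4↦2, 5↦10, 6↦9, 7↦10, 8↦2, 9↦7, 10↦3]  zeros at y ∈ ∅
  x = 1: [0↦1, 1↦1, 2↦3, 3↦7, 4↦2, 5↦10, 6↦9, 7↦10, 8↦2, 9↦7, 10↦3]  zeros at y ∈ ∅
  x = 2: [0↦10, 1↦10, 2↦1, 3↦5, 4↦0, 5↦8, 6↦7, 7↦8, 8↦0, 9↦5, 10↦1]  zeros at y ∈ {4, 8}
  x = 3: [0↦6, 1↦6, 2↦8, 3↦1, 4↦7, 5↦4, 6↦3, 7↦4, 8↦7, 9↦1, 10↦8]  zeros at y ∈ ∅
  x = 4: [0↦0, 1↦0, 2↦2, 3↦6, 4↦1, 5↦9, 6↦8, 7↦9, 8↦1, 9↦6, 10↦2]  zeros at y ∈ {0, 1}
  x = 5: [0↦3, 1↦3, 2↦5, 3↦9, 4↦4, 5↦1, 6↦0, 7↦1, 8↦4, 9↦9, 10↦5]  zeros at y ∈ {6}
  x = 6: [0↦4, 1↦4, 2↦6, 3↦10, 4↦5, 5↦2, 6↦1, 7↦2, 8↦5, 9↦10, 10↦6]  zeros at y ∈ ∅
  x = 7: [0↦3, 1↦3, 2↦5, 3↦9, 4↦4, 5↦1, 6↦0, 7↦1, 8↦4, 9↦9, 10↦5]  zeros at y ∈ {6}
  x = 8: [0↦0, 1↦0, 2↦2, 3↦6, 4↦1, 5↦9, 6↦8, 7↦9, 8↦1, 9↦6, 10↦2]  zeros at y ∈ {0, 1}
  x = 9: [0↦6, 1↦6, 2↦8, 3↦1, 4↦7, 5↦4, 6↦3, 7↦4, 8↦7, 9↦1, 10↦8]  zeros at y ∈ ∅
  x = 10: [0↦10, 1↦10, 2↦1, 3↦5, 4↦0, 5↦8, 6↦7, 7↦8, 8↦0, 9↦5, 10↦1]  zeros at y ∈ {4, 8}
Collecting zeros: affine points = {(2, 4), (2, 8), (4, 0), (4, 1), (5, 6), (7, 6), (8, 0), (8, 1), (10, 4), (10, 8)}.
Total count |C(F_11)_aff| = 10.


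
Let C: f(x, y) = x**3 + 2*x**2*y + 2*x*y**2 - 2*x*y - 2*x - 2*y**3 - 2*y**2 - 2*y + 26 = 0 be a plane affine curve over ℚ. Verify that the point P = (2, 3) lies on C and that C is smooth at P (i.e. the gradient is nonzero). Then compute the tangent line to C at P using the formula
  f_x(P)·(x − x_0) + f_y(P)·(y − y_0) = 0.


Tangent line at P: 46*x - 40*y + 28 = 0.

Step 1: f(2, 3) = 0, so P lies on C.
Step 2: partial derivatives
  f_x(x, y) = 3*x**2 + 4*x*y + 2*y**2 - 2*y - 2, f_y(x, y) = 2*x**2 + 4*x*y - 2*x - 6*y**2 - 4*y - 2.
  f_x(P) = 46, f_y(P) = -40 (gradient nonzero, so P is smooth).
Step 3: tangent line at P: 46·(x − 2) + -40·(y − 3) = 0.
Expanding: 46*x - 40*y + 28 = 0.


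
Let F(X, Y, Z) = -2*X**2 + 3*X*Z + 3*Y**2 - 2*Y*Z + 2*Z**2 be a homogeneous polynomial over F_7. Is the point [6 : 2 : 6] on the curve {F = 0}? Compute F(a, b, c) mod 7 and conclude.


F(6,2,6) ≡ 5 (mod 7); P is NOT on the curve.

Evaluate F(6, 2, 6) term-by-term (mod 7).
  -2*X**2 ↦ -2·36·1·1 = -72
  3*X*Z ↦ 3·6·1·6 = 108
  3*Y**2 ↦ 3·1·4·1 = 12
  -2*Y*Z ↦ -2·1·2·6 = -24
  2*Z**2 ↦ 2·1·1·36 = 72
Sum: F(6, 2, 6) = (-72) + (108) + (12) + (-24) + (72) = 96.
Reducing mod 7: 96 ≡ 5 (mod 7).
Since F(a, b, c) ≡ 5 ≠ 0 (mod 7), P does NOT lie on the curve.


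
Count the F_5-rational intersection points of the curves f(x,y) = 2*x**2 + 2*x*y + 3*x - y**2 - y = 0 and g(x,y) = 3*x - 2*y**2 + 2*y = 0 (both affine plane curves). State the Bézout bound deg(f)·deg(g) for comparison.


Common zeros: {(0, 0)}; count = 1; Bézout bound = 4.

deg(f) = 2, deg(g) = 2, so Bézout bound = 4.
Scan x ∈ F_5. For each x, list the y ∈ F_5 with f(x, y) ≡ 0 and those with g(x, y) ≡ 0 (mod 5); the common zeros in that column are the intersection.
  x = 0: f ≡ 0 at y ∈ {0, 4}; g ≡ 0 at y ∈ {0, 1}; common: {0}.
  x = 1: f ≡ 0 at y ∈ {0, 1}; g ≡ 0 at y ∈ ∅; common: ∅.
  x = 2: f ≡ 0 at y ∈ {4}; g ≡ 0 at y ∈ ∅; common: ∅.
  x = 3: f ≡ 0 at y ∈ ∅; g ≡ 0 at y ∈ {2, 4}; common: ∅.
  x = 4: f ≡ 0 at y ∈ {1}; g ≡ 0 at y ∈ {3}; common: ∅.
Collecting: common zeros = {(0, 0)}, so the count is 1.
Comparison with the Bézout bound: 1 ≤ 4 = deg(f)·deg(g), as expected for curves with no common component (the affine F_5-count falls short of the bound because intersections may lie at infinity, over extension fields, or carry multiplicity).


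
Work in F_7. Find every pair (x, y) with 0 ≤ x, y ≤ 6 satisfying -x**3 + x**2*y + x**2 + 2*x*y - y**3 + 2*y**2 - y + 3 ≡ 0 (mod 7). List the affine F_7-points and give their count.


Affine F_7-points: {(0, 5), (0, 6), (1, 2), (1, 3), (1, 4), (2, 1), (3, 1), (4, 1), (5, 4), (6, 4)}; count = 10.

For each of the 49 pairs (x, y) ∈ F_7², evaluate f(x, y) mod 7. Record the zeros.
  x = 0: [0↦3, 1↦3, 2↦1, 3↦5, 4↦2, 5↦0, 6↦0]  zeros at y ∈ {5, 6}
  x = 1: [0↦3, 1↦6, 2↦0, 3↦0, 4↦0, 5↦1, 6↦4]  zeros at y ∈ {2, 3, 4}
  x = 2: [0↦6, 1↦0, 2↦6, 3↦4, 4↦2, 5↦1, 6↦2]  zeros at y ∈ {1}
  x = 3: [0↦6, 1↦0, 2↦6, 3↦4, 4↦2, 5↦1, 6↦2]  zeros at y ∈ {1}
  x = 4: [0↦4, 1↦0, 2↦1, 3↦1, 4↦1, 5↦2, 6↦5]  zeros at y ∈ {1}
  x = 5: [0↦1, 1↦1, 2↦6, 3↦3, 4↦0, 5↦5, 6↦5]  zeros at y ∈ {4}
  x = 6: [0↦5, 1↦4, 2↦1, 3↦4, 4↦0, 5↦4, 6↦3]  zeros at y ∈ {4}
Collecting zeros: affine points = {(0, 5), (0, 6), (1, 2), (1, 3), (1, 4), (2, 1), (3, 1), (4, 1), (5, 4), (6, 4)}.
Total count |C(F_7)_aff| = 10.


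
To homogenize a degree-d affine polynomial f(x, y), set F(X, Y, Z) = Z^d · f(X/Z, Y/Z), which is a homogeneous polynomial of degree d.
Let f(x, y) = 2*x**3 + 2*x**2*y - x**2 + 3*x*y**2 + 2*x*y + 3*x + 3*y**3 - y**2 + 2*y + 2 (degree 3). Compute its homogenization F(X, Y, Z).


F(X, Y, Z) = 2*X**3 + 2*X**2*Y - X**2*Z + 3*X*Y**2 + 2*X*Y*Z + 3*X*Z**2 + 3*Y**3 - Y**2*Z + 2*Y*Z**2 + 2*Z**3

deg(f) = 3.
Substitute x = X/Z, y = Y/Z into f, then multiply by Z^3.
  monomial 2·x^3·y^0 ↦ 2·X^3·Y^0·Z^0.
  monomial 2·x^2·y^1 ↦ 2·X^2·Y^1·Z^0.
  monomial -1·x^2·y^0 ↦ -1·X^2·Y^0·Z^1.
  monomial 3·x^1·y^2 ↦ 3·X^1·Y^2·Z^0.
  monomial 2·x^1·y^1 ↦ 2·X^1·Y^1·Z^1.
  monomial 3·x^1·y^0 ↦ 3·X^1·Y^0·Z^2.
  monomial 3·x^0·y^3 ↦ 3·X^0·Y^3·Z^0.
  monomial -1·x^0·y^2 ↦ -1·X^0·Y^2·Z^1.
  monomial 2·x^0·y^1 ↦ 2·X^0·Y^1·Z^2.
  monomial 2·x^0·y^0 ↦ 2·X^0·Y^0·Z^3.
Collecting: F(X, Y, Z) = 2*X**3 + 2*X**2*Y - X**2*Z + 3*X*Y**2 + 2*X*Y*Z + 3*X*Z**2 + 3*Y**3 - Y**2*Z + 2*Y*Z**2 + 2*Z**3.


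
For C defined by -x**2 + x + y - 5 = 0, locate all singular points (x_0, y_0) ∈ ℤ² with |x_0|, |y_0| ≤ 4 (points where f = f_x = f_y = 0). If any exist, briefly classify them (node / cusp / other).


No singular points in the scanned grid; C is smooth there.

Compute partial derivatives:
  f_x = 1 - 2*x.
  f_y = 1.
f_y = 1 is a nonzero constant, so f_y never vanishes: no point (x, y) can satisfy f = f_x = f_y = 0. In particular no (x, y) ∈ {−4, ..., 4}² is singular; the curve is smooth.


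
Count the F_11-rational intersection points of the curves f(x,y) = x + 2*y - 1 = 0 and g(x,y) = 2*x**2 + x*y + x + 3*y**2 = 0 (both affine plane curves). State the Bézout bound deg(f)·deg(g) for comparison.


Common zeros: ∅; count = 0; Bézout bound = 2.

deg(f) = 1, deg(g) = 2, so Bézout bound = 2.
Scan x ∈ F_11. For each x, list the y ∈ F_11 with f(x, y) ≡ 0 and those with g(x, y) ≡ 0 (mod 11); the common zeros in that column are the intersection.
  x = 0: f ≡ 0 at y ∈ {6}; g ≡ 0 at y ∈ {0}; common: ∅.
  x = 1: f ≡ 0 at y ∈ {0}; g ≡ 0 at y ∈ {3, 4}; common: ∅.
  x = 2: f ≡ 0 at y ∈ {5}; g ≡ 0 at y ∈ {4, 10}; common: ∅.
  x = 3: f ≡ 0 at y ∈ {10}; g ≡ 0 at y ∈ ∅; common: ∅.
  x = 4: f ≡ 0 at y ∈ {4}; g ≡ 0 at y ∈ ∅; common: ∅.
  x = 5: f ≡ 0 at y ∈ {9}; g ≡ 0 at y ∈ {0, 2}; common: ∅.
  x = 6: f ≡ 0 at y ∈ {3}; g ≡ 0 at y ∈ ∅; common: ∅.
  x = 7: f ≡ 0 at y ∈ {8}; g ≡ 0 at y ∈ ∅; common: ∅.
  x = 8: f ≡ 0 at y ∈ {2}; g ≡ 0 at y ∈ {3, 9}; common: ∅.
  x = 9: f ≡ 0 at y ∈ {7}; g ≡ 0 at y ∈ {9, 10}; common: ∅.
  x = 10: f ≡ 0 at y ∈ {1}; g ≡ 0 at y ∈ {2}; common: ∅.
Collecting: common zeros = ∅, so the count is 0.
Comparison with the Bézout bound: 0 ≤ 2 = deg(f)·deg(g), as expected for curves with no common component (the affine F_11-count falls short of the bound because intersections may lie at infinity, over extension fields, or carry multiplicity).


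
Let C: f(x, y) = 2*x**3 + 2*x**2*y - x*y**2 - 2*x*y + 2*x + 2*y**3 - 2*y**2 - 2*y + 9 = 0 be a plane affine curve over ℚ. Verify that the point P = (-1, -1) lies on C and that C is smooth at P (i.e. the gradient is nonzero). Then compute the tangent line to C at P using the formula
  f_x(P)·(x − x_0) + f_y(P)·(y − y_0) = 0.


Tangent line at P: 13*x + 10*y + 23 = 0.

Step 1: f(-1, -1) = 0, so P lies on C.
Step 2: partial derivatives
  f_x(x, y) = 6*x**2 + 4*x*y - y**2 - 2*y + 2, f_y(x, y) = 2*x**2 - 2*x*y - 2*x + 6*y**2 - 4*y - 2.
  f_x(P) = 13, f_y(P) = 10 (gradient nonzero, so P is smooth).
Step 3: tangent line at P: 13·(x − -1) + 10·(y − -1) = 0.
Expanding: 13*x + 10*y + 23 = 0.


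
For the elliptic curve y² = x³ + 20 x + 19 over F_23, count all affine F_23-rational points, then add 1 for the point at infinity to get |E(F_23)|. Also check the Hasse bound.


Affine points = {(4, 5), (4, 18), (8, 1), (8, 22), (9, 10), (9, 13), (10, 0), (11, 11), (11, 12), (12, 3), (12, 20), (18, 1), (18, 22), (19, 6), (19, 17), (20, 1), (20, 22)}; affine count = 17; |E(F_23)| = 18.

Discriminant check: Δ ∝ 4a³ + 27b² = 4·20³ + 27·19² = 4·8000 + 27·361 ≡ 2 (mod 23). Nonzero ⇒ E is nonsingular.
For each x ∈ F_23, compute rhs = x³ + 20·x + 19 mod 23, then count y ∈ F_23 with y² ≡ rhs.
  x = 0: rhs = 19, matching y values: none (0 points).
  x = 1: rhs = 17, matching y values: none (0 points).
  x = 2: rhs = 21, matching y values: none (0 points).
  x = 3: rhs = 14, matching y values: none (0 points).
  x = 4: rhs = 2, matching y values: 5, 18 (2 points).
  x = 5: rhs = 14, matching y values: none (0 points).
  x = 6: rhs = 10, matching y values: none (0 points).
  x = 7: rhs = 19, matching y values: none (0 points).
  x = 8: rhs = 1, matching y values: 1, 22 (2 points).
  x = 9: rhs = 8, matching y values: 10, 13 (2 points).
  x = 10: rhs = 0, matching y values: 0 (1 points).
  x = 11: rhs = 6, matching y values: 11, 12 (2 points).
  x = 12: rhs = 9, matching y values: 3, 20 (2 points).
  x = 13: rhs = 15, matching y values: none (0 points).
  x = 14: rhs = 7, matching y values: none (0 points).
  x = 15: rhs = 14, matching y values: none (0 points).
  x = 16: rhs = 19, matching y values: none (0 points).
  x = 17: rhs = 5, matching y values: none (0 points).
  x = 18: rhs = 1, matching y values: 1, 22 (2 points).
  x = 19: rhs = 13, matching y values: 6, 17 (2 points).
  x = 20: rhs = 1, matching y values: 1, 22 (2 points).
  x = 21: rhs = 17, matching y values: none (0 points).
  x = 22: rhs = 21, matching y values: none (0 points).
Total affine count: 17.
Full point count |E(F_23)| = 17 + 1 = 18.
Hasse bound: |18 − (23+1)| = |-6| = 6 ≤ 2√23 ≈ 9.5917 ✓.


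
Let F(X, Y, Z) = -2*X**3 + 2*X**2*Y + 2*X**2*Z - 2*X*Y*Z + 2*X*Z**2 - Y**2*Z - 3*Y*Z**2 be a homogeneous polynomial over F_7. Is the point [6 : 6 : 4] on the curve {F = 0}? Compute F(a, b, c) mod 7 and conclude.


F(6,6,4) ≡ 5 (mod 7); P is NOT on the curve.

Evaluate F(6, 6, 4) term-by-term (mod 7).
  -2*X**3 ↦ -2·216·1·1 = -432
  2*X**2*Y ↦ 2·36·6·1 = 432
  2*X**2*Z ↦ 2·36·1·4 = 288
  -2*X*Y*Z ↦ -2·6·6·4 = -288
  2*X*Z**2 ↦ 2·6·1·16 = 192
  -Y**2*Z ↦ -1·1·36·4 = -144
  -3*Y*Z**2 ↦ -3·1·6·16 = -288
Sum: F(6, 6, 4) = (-432) + (432) + (288) + (-288) + (192) + (-144) + (-288) = -240.
Reducing mod 7: -240 ≡ 5 (mod 7).
Since F(a, b, c) ≡ 5 ≠ 0 (mod 7), P does NOT lie on the curve.


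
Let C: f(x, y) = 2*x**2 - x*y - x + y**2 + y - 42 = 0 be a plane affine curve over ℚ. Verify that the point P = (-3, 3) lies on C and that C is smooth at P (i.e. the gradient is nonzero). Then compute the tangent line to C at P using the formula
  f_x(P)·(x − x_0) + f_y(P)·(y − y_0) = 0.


Tangent line at P: -16*x + 10*y - 78 = 0.

Step 1: f(-3, 3) = 0, so P lies on C.
Step 2: partial derivatives
  f_x(x, y) = 4*x - y - 1, f_y(x, y) = -x + 2*y + 1.
  f_x(P) = -16, f_y(P) = 10 (gradient nonzero, so P is smooth).
Step 3: tangent line at P: -16·(x − -3) + 10·(y − 3) = 0.
Expanding: -16*x + 10*y - 78 = 0.


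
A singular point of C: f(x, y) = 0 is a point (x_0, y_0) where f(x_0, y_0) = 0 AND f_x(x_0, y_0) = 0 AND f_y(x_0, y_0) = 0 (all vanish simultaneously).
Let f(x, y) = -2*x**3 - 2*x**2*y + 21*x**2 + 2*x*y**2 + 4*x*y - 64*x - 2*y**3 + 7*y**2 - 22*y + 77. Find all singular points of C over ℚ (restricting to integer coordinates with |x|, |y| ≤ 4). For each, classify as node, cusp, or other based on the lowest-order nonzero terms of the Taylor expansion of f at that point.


Singular points: {(3, 2)}; classification: node.

Compute partial derivatives:
  f_x = -6*x**2 - 4*x*y + 42*x + 2*y**2 + 4*y - 64.
  f_y = -2*x**2 + 4*x*y + 4*x - 6*y**2 + 14*y - 22.
Scan x_0 ∈ {−4, ..., 4}. For each x_0, f_y(x_0, y) is a polynomial in y; find its integer roots y ∈ {−4, ..., 4}, then test f_x and f at those candidates.
  x = -4: f_y(-4, y) = -6*y**2 - 2*y - 70; no integer root y with |y| ≤ 4.
  x = -3: f_y(-3, y) = -6*y**2 + 2*y - 52; no integer root y with |y| ≤ 4.
  x = -2: f_y(-2, y) = -6*y**2 + 6*y - 38; no integer root y with |y| ≤ 4.
  x = -1: f_y(-1, y) = -6*y**2 + 10*y - 28; no integer root y with |y| ≤ 4.
  x = 0: f_y(0, y) = -6*y**2 + 14*y - 22; no integer root y with |y| ≤ 4.
  x = 1: f_y(1, y) = -6*y**2 + 18*y - 20; no integer root y with |y| ≤ 4.
  x = 2: f_y(2, y) = -6*y**2 + 22*y - 22; no integer root y with |y| ≤ 4.
  x = 3: f_y(3, y) = -6*y**2 + 26*y - 28; vanishes at y ∈ {2}. (3, 2): f_x = 0, f = 0 — SINGULAR.
  x = 4: f_y(4, y) = -6*y**2 + 30*y - 38; no integer root y with |y| ≤ 4.
Only singular point on the grid: (3, 2).
Classify: substitute x = 3 + u, y = 2 + v and expand: f = -2*u**3 - 2*u**2*v - u**2 + 2*u*v**2 - 2*v**3 + v**2.
No constant or linear terms (consistent with a singular point). Quadratic part: -u**2 + v**2. Cubic part: -2*u**3 - 2*u**2*v + 2*u*v**2 - 2*v**3.
The quadratic part v**2 - u**2 = (v − u)(v + u) splits into two distinct linear factors, so there are two distinct tangent lines y − 2 = ±(x − 3) — this is a node (ordinary double point).
Classification: node.


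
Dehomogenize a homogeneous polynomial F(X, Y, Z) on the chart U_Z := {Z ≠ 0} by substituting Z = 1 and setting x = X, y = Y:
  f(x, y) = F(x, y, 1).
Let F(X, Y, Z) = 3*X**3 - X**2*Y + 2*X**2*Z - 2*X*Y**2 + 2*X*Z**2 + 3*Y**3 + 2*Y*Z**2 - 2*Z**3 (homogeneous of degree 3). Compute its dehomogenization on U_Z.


f(x, y) = 3*x**3 - x**2*y + 2*x**2 - 2*x*y**2 + 2*x + 3*y**3 + 2*y - 2

On U_Z we set Z = 1. Each monomial c·X^i·Y^j·Z^k in F becomes c·x^i·y^j·1^k = c·x^i·y^j.
Substituting Z = 1: F(X, Y, 1) = 3*x**3 - x**2*y + 2*x**2 - 2*x*y**2 + 2*x + 3*y**3 + 2*y - 2.
Note: deg(f) ≤ deg(F) = 3; strict inequality happens when F is divisible by Z (lost terms).


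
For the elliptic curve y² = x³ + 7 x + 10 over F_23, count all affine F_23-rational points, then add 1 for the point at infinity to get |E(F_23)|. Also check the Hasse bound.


Affine points = {(1, 8), (1, 15), (2, 3), (2, 20), (3, 9), (3, 14), (5, 3), (5, 20), (8, 7), (8, 16), (14, 0), (16, 3), (16, 20), (20, 10), (20, 13), (22, 5), (22, 18)}; affine count = 17; |E(F_23)| = 18.

Discriminant check: Δ ∝ 4a³ + 27b² = 4·7³ + 27·10² = 4·343 + 27·100 ≡ 1 (mod 23). Nonzero ⇒ E is nonsingular.
For each x ∈ F_23, compute rhs = x³ + 7·x + 10 mod 23, then count y ∈ F_23 with y² ≡ rhs.
  x = 0: rhs = 10, matching y values: none (0 points).
  x = 1: rhs = 18, matching y values: 8, 15 (2 points).
  x = 2: rhs = 9, matching y values: 3, 20 (2 points).
  x = 3: rhs = 12, matching y values: 9, 14 (2 points).
  x = 4: rhs = 10, matching y values: none (0 points).
  x = 5: rhs = 9, matching y values: 3, 20 (2 points).
  x = 6: rhs = 15, matching y values: none (0 points).
  x = 7: rhs = 11, matching y values: none (0 points).
  x = 8: rhs = 3, matching y values: 7, 16 (2 points).
  x = 9: rhs = 20, matching y values: none (0 points).
  x = 10: rhs = 22, matching y values: none (0 points).
  x = 11: rhs = 15, matching y values: none (0 points).
  x = 12: rhs = 5, matching y values: none (0 points).
  x = 13: rhs = 21, matching y values: none (0 points).
  x = 14: rhs = 0, matching y values: 0 (1 points).
  x = 15: rhs = 17, matching y values: none (0 points).
  x = 16: rhs = 9, matching y values: 3, 20 (2 points).
  x = 17: rhs = 5, matching y values: none (0 points).
  x = 18: rhs = 11, matching y values: none (0 points).
  x = 19: rhs = 10, matching y values: none (0 points).
  x = 20: rhs = 8, matching y values: 10, 13 (2 points).
  x = 21: rhs = 11, matching y values: none (0 points).
  x = 22: rhs = 2, matching y values: 5, 18 (2 points).
Total affine count: 17.
Full point count |E(F_23)| = 17 + 1 = 18.
Hasse bound: |18 − (23+1)| = |-6| = 6 ≤ 2√23 ≈ 9.5917 ✓.


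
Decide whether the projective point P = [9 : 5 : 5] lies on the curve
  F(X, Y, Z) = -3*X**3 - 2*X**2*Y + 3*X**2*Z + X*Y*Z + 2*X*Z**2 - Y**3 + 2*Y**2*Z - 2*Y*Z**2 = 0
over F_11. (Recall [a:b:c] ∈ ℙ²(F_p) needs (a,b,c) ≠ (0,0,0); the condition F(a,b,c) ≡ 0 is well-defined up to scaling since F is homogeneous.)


F(9,5,5) ≡ 0 (mod 11); P is on the curve.

Evaluate F(9, 5, 5) term-by-term (mod 11).
  -3*X**3 ↦ -3·729·1·1 = -2187
  -2*X**2*Y ↦ -2·81·5·1 = -810
  3*X**2*Z ↦ 3·81·1·5 = 1215
  X*Y*Z ↦ 1·9·5·5 = 225
  2*X*Z**2 ↦ 2·9·1·25 = 450
  -Y**3 ↦ -1·1·125·1 = -125
  2*Y**2*Z ↦ 2·1·25·5 = 250
  -2*Y*Z**2 ↦ -2·1·5·25 = -250
Sum: F(9, 5, 5) = (-2187) + (-810) + (1215) + (225) + (450) + (-125) + (250) + (-250) = -1232.
Reducing mod 11: -1232 ≡ 0 (mod 11).
Since F(a, b, c) ≡ 0 (mod 11), P lies on the curve.


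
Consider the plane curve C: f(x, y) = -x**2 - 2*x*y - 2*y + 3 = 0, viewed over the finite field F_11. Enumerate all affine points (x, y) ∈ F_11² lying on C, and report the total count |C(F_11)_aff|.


Affine F_11-points: {(0, 7), (1, 6), (2, 9), (3, 2), (4, 2), (5, 0), (6, 0), (7, 4), (8, 7), (9, 6)}; count = 10.

For each of the 121 pairs (x, y) ∈ F_11², evaluate f(x, y) mod 11. Record the zeros.
  x = 0: [0↦3, 1↦1, 2↦10, 3↦8, 4↦6, 5↦4, 6↦2, 7↦0, 8↦9, 9↦7, 10↦5]  zeros at y ∈ {7}
  x = 1: [0↦2, 1↦9, 2↦5, 3↦1, 4↦8, 5↦4, 6↦0, 7↦7, 8↦3, 9↦10, 10↦6]  zeros at y ∈ {6}
  x = 2: [0↦10, 1↦4, 2↦9, 3↦3, 4↦8, 5↦2, 6↦7, 7↦1, 8↦6, 9↦0, 10↦5]  zeros at y ∈ {9}
  x = 3: [0↦5, 1↦8, 2↦0, 3↦3, 4↦6, 5↦9, 6↦1, 7↦4, 8↦7, 9↦10, 10↦2]  zeros at y ∈ {2}
  x = 4: [0↦9, 1↦10, 2↦0, 3↦1, 4↦2, 5↦3, 6↦4, 7↦5, 8↦6, 9↦7, 10↦8]  zeros at y ∈ {2}
  x = 5: [0↦0, 1↦10, 2↦9, 3↦8, 4↦7, 5↦6, 6↦5, 7↦4, 8↦3, 9↦2, 10↦1]  zeros at y ∈ {0}
  x = 6: [0↦0, 1↦8, 2↦5, 3↦2, 4↦10, 5↦7, 6↦4, 7↦1, 8↦9, 9↦6, 10↦3]  zeros at y ∈ {0}
  x = 7: [0↦9, 1↦4, 2↦10, 3↦5, 4↦0, 5↦6, 6↦1, 7↦7, 8↦2, 9↦8, 10↦3]  zeros at y ∈ {4}
  x = 8: [0↦5, 1↦9, 2↦2, 3↦6, 4↦10, 5↦3, 6↦7, 7↦0, 8↦4, 9↦8, 10↦1]  zeros at y ∈ {7}
  x = 9: [0↦10, 1↦1, 2↦3, 3↦5, 4↦7, 5↦9, 6↦0, 7↦2, 8↦4, 9↦6, 10↦8]  zeros at y ∈ {6}
  x = 10: [0↦2, 1↦2, 2↦2, 3↦2, 4↦2, 5↦2, 6↦2, 7↦2, 8↦2, 9↦2, 10↦2]  zeros at y ∈ ∅
Collecting zeros: affine points = {(0, 7), (1, 6), (2, 9), (3, 2), (4, 2), (5, 0), (6, 0), (7, 4), (8, 7), (9, 6)}.
Total count |C(F_11)_aff| = 10.


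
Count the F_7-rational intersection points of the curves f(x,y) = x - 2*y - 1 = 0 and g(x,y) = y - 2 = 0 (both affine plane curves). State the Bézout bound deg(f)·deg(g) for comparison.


Common zeros: {(5, 2)}; count = 1; Bézout bound = 1.

deg(f) = 1, deg(g) = 1, so Bézout bound = 1.
Scan x ∈ F_7. For each x, list the y ∈ F_7 with f(x, y) ≡ 0 and those with g(x, y) ≡ 0 (mod 7); the common zeros in that column are the intersection.
  x = 0: f ≡ 0 at y ∈ {3}; g ≡ 0 at y ∈ {2}; common: ∅.
  x = 1: f ≡ 0 at y ∈ {0}; g ≡ 0 at y ∈ {2}; common: ∅.
  x = 2: f ≡ 0 at y ∈ {4}; g ≡ 0 at y ∈ {2}; common: ∅.
  x = 3: f ≡ 0 at y ∈ {1}; g ≡ 0 at y ∈ {2}; common: ∅.
  x = 4: f ≡ 0 at y ∈ {5}; g ≡ 0 at y ∈ {2}; common: ∅.
  x = 5: f ≡ 0 at y ∈ {2}; g ≡ 0 at y ∈ {2}; common: {2}.
  x = 6: f ≡ 0 at y ∈ {6}; g ≡ 0 at y ∈ {2}; common: ∅.
Collecting: common zeros = {(5, 2)}, so the count is 1.
Comparison with the Bézout bound: 1 ≤ 1 = deg(f)·deg(g), as expected for curves with no common component (the bound is attained).


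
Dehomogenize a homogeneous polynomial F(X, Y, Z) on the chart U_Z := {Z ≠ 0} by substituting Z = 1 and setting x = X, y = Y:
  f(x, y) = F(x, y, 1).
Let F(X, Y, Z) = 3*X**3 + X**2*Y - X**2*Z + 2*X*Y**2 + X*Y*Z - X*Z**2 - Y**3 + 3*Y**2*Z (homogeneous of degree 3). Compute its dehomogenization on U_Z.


f(x, y) = 3*x**3 + x**2*y - x**2 + 2*x*y**2 + x*y - x - y**3 + 3*y**2

On U_Z we set Z = 1. Each monomial c·X^i·Y^j·Z^k in F becomes c·x^i·y^j·1^k = c·x^i·y^j.
Substituting Z = 1: F(X, Y, 1) = 3*x**3 + x**2*y - x**2 + 2*x*y**2 + x*y - x - y**3 + 3*y**2.
Note: deg(f) ≤ deg(F) = 3; strict inequality happens when F is divisible by Z (lost terms).


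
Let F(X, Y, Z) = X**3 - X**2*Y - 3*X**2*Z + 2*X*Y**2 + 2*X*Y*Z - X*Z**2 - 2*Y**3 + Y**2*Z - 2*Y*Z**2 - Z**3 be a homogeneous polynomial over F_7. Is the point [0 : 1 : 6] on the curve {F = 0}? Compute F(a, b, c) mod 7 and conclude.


F(0,1,6) ≡ 3 (mod 7); P is NOT on the curve.

Evaluate F(0, 1, 6) term-by-term (mod 7).
  X**3 ↦ 1·0·1·1 = 0
  -X**2*Y ↦ -1·0·1·1 = 0
  -3*X**2*Z ↦ -3·0·1·6 = 0
  2*X*Y**2 ↦ 2·0·1·1 = 0
  2*X*Y*Z ↦ 2·0·1·6 = 0
  -X*Z**2 ↦ -1·0·1·36 = 0
  -2*Y**3 ↦ -2·1·1·1 = -2
  Y**2*Z ↦ 1·1·1·6 = 6
  -2*Y*Z**2 ↦ -2·1·1·36 = -72
  -Z**3 ↦ -1·1·1·216 = -216
Sum: F(0, 1, 6) = (0) + (0) + (0) + (0) + (0) + (0) + (-2) + (6) + (-72) + (-216) = -284.
Reducing mod 7: -284 ≡ 3 (mod 7).
Since F(a, b, c) ≡ 3 ≠ 0 (mod 7), P does NOT lie on the curve.


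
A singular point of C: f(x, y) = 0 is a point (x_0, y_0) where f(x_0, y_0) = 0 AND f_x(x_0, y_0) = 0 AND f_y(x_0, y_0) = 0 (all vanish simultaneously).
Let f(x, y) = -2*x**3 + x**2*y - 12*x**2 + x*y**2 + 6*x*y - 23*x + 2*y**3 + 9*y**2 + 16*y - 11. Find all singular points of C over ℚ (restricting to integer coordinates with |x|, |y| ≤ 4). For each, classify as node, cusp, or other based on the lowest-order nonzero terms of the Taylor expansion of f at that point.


Singular points: {(-2, -1)}; classification: node.

Compute partial derivatives:
  f_x = -6*x**2 + 2*x*y - 24*x + y**2 + 6*y - 23.
  f_y = x**2 + 2*x*y + 6*x + 6*y**2 + 18*y + 16.
Scan x_0 ∈ {−4, ..., 4}. For each x_0, f_y(x_0, y) is a polynomial in y; find its integer roots y ∈ {−4, ..., 4}, then test f_x and f at those candidates.
  x = -4: f_y(-4, y) = 6*y**2 + 10*y + 8; no integer root y with |y| ≤ 4.
  x = -3: f_y(-3, y) = 6*y**2 + 12*y + 7; no integer root y with |y| ≤ 4.
  x = -2: f_y(-2, y) = 6*y**2 + 14*y + 8; vanishes at y ∈ {-1}. (-2, -1): f_x = 0, f = 0 — SINGULAR.
  x = -1: f_y(-1, y) = 6*y**2 + 16*y + 11; no integer root y with |y| ≤ 4.
  x = 0: f_y(0, y) = 6*y**2 + 18*y + 16; no integer root y with |y| ≤ 4.
  x = 1: f_y(1, y) = 6*y**2 + 20*y + 23; no integer root y with |y| ≤ 4.
  x = 2: f_y(2, y) = 6*y**2 + 22*y + 32; no integer root y with |y| ≤ 4.
  x = 3: f_y(3, y) = 6*y**2 + 24*y + 43; no integer root y with |y| ≤ 4.
  x = 4: f_y(4, y) = 6*y**2 + 26*y + 56; no integer root y with |y| ≤ 4.
Only singular point on the grid: (-2, -1).
Classify: substitute x = -2 + u, y = -1 + v and expand: f = -2*u**3 + u**2*v - u**2 + u*v**2 + 2*v**3 + v**2.
No constant or linear terms (consistent with a singular point). Quadratic part: -u**2 + v**2. Cubic part: -2*u**3 + u**2*v + u*v**2 + 2*v**3.
The quadratic part v**2 - u**2 = (v − u)(v + u) splits into two distinct linear factors, so there are two distinct tangent lines y − -1 = ±(x − -2) — this is a node (ordinary double point).
Classification: node.


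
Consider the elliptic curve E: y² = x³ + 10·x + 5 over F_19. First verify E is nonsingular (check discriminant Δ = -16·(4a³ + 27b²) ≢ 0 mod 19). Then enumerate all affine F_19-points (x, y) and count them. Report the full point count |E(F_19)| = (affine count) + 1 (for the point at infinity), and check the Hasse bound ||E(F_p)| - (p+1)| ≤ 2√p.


Affine points = {(0, 9), (0, 10), (1, 4), (1, 15), (3, 9), (3, 10), (5, 3), (5, 16), (7, 0), (9, 8), (9, 11), (14, 1), (14, 18), (16, 9), (16, 10)}; affine count = 15; |E(F_19)| = 16.

Discriminant check: Δ ∝ 4a³ + 27b² = 4·10³ + 27·5² = 4·1000 + 27·25 ≡ 1 (mod 19). Nonzero ⇒ E is nonsingular.
For each x ∈ F_19, compute rhs = x³ + 10·x + 5 mod 19, then count y ∈ F_19 with y² ≡ rhs.
  x = 0: rhs = 5, matching y values: 9, 10 (2 points).
  x = 1: rhs = 16, matching y values: 4, 15 (2 points).
  x = 2: rhs = 14, matching y values: none (0 points).
  x = 3: rhs = 5, matching y values: 9, 10 (2 points).
  x = 4: rhs = 14, matching y values: none (0 points).
  x = 5: rhs = 9, matching y values: 3, 16 (2 points).
  x = 6: rhs = 15, matching y values: none (0 points).
  x = 7: rhs = 0, matching y values: 0 (1 points).
  x = 8: rhs = 8, matching y values: none (0 points).
  x = 9: rhs = 7, matching y values: 8, 11 (2 points).
  x = 10: rhs = 3, matching y values: none (0 points).
  x = 11: rhs = 2, matching y values: none (0 points).
  x = 12: rhs = 10, matching y values: none (0 points).
  x = 13: rhs = 14, matching y values: none (0 points).
  x = 14: rhs = 1, matching y values: 1, 18 (2 points).
  x = 15: rhs = 15, matching y values: none (0 points).
  x = 16: rhs = 5, matching y values: 9, 10 (2 points).
  x = 17: rhs = 15, matching y values: none (0 points).
  x = 18: rhs = 13, matching y values: none (0 points).
Total affine count: 15.
Full point count |E(F_19)| = 15 + 1 = 16.
Hasse bound: |16 − (19+1)| = |-4| = 4 ≤ 2√19 ≈ 8.7178 ✓.


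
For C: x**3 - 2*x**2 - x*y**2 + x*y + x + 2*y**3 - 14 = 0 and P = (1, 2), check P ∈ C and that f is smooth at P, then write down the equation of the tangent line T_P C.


Tangent line at P: -2*x + 21*y - 40 = 0.

Step 1: f(1, 2) = 0, so P lies on C.
Step 2: partial derivatives
  f_x(x, y) = 3*x**2 - 4*x - y**2 + y + 1, f_y(x, y) = -2*x*y + x + 6*y**2.
  f_x(P) = -2, f_y(P) = 21 (gradient nonzero, so P is smooth).
Step 3: tangent line at P: -2·(x − 1) + 21·(y − 2) = 0.
Expanding: -2*x + 21*y - 40 = 0.


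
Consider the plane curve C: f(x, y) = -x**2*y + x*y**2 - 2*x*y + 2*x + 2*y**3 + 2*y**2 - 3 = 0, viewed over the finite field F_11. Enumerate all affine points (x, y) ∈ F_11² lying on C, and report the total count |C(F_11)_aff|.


Affine F_11-points: {(0, 5), (0, 7), (0, 9), (2, 10), (4, 1), (4, 8), (4, 10), (5, 8), (6, 9), (7, 0), (8, 1), (9, 4), (10, 4), (10, 5), (10, 7)}; count = 15.

For each of the 121 pairs (x, y) ∈ F_11², evaluate f(x, y) mod 11. Record the zeros.
  x = 0: [0↦8, 1↦1, 2↦10, 3↦3, 4↦3, 5↦0, 6↦6, 7↦0, 8↦5, 9↦0, 10↦8]  zeros at y ∈ {5, 7, 9}
  x = 1: [0↦10, 1↦1, 2↦10, 3↦5, 4↦9, 5↦1, 6↦4, 7↦8, 8↦3, 9↦1, 10↦3]  zeros at y ∈ ∅
  x = 2: [0↦1, 1↦10, 2↦6, 3↦1, 4↦7, 5↦3, 6↦1, 7↦2, 8↦7, 9↦6, 10↦0]  zeros at y ∈ {10}
  x = 3: [0↦3, 1↦6, 2↦9, 3↦2, 4↦8, 5↦6, 6↦8, 7↦4, 8↦6, 9↦4, 10↦10]  zeros at y ∈ ∅
  x = 4: [0↦5, 1↦0, 2↦8, 3↦8, 4↦1, 5↦10, 6↦3, 7↦3, 8↦0, 9↦6, 10↦0]  zeros at y ∈ {1, 8, 10}
  x = 5: [0↦7, 1↦3, 2↦3, 3↦8, 4↦8, 5↦4, 6↦8, 7↦10, 8↦0, 9↦1, 10↦3]  zeros at y ∈ {8}
  x = 6: [0↦9, 1↦4, 2↦5, 3↦2, 4↦7, 5↦10, 6↦1, 7↦3, 8↦6, 9↦0, 10↦8]  zeros at y ∈ {9}
  x = 7: [0↦0, 1↦3, 2↦3, 3↦1, 4↦9, 5↦6, 6↦4, 7↦4, 8↦7, 9↦3, 10↦4]  zeros at y ∈ {0}
  x = 8: [0↦2, 1↦0, 2↦8, 3↦5, 4↦3, 5↦3, 6↦6, 7↦2, 8↦3, 9↦10, 10↦2]  zeros at y ∈ {1}
  x = 9: [0↦4, 1↦6, 2↦9, 3↦3, 4↦0, 5↦1, 6↦7, 7↦8, 8↦5, 9↦10, 10↦2]  zeros at y ∈ {4}
  x = 10: [0↦6, 1↦10, 2↦6, 3↦6, 4↦0, 5↦0, 6↦7, 7↦0, 8↦2, 9↦3, 10↦4]  zeros at y ∈ {4, 5, 7}
Collecting zeros: affine points = {(0, 5), (0, 7), (0, 9), (2, 10), (4, 1), (4, 8), (4, 10), (5, 8), (6, 9), (7, 0), (8, 1), (9, 4), (10, 4), (10, 5), (10, 7)}.
Total count |C(F_11)_aff| = 15.


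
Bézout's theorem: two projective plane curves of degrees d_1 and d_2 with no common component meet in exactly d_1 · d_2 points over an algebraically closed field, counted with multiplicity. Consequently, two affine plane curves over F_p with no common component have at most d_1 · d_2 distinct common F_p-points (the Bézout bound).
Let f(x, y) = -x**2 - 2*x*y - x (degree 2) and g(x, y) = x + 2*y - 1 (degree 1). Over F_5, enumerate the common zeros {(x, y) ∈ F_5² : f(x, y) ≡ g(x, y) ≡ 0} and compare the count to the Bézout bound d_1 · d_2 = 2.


Common zeros: {(0, 3)}; count = 1; Bézout bound = 2.

deg(f) = 2, deg(g) = 1, so Bézout bound = 2.
Scan x ∈ F_5. For each x, list the y ∈ F_5 with f(x, y) ≡ 0 and those with g(x, y) ≡ 0 (mod 5); the common zeros in that column are the intersection.
  x = 0: f ≡ 0 at y ∈ {0, 1, 2, 3, 4}; g ≡ 0 at y ∈ {3}; common: {3}.
  x = 1: f ≡ 0 at y ∈ {4}; g ≡ 0 at y ∈ {0}; common: ∅.
  x = 2: f ≡ 0 at y ∈ {1}; g ≡ 0 at y ∈ {2}; common: ∅.
  x = 3: f ≡ 0 at y ∈ {3}; g ≡ 0 at y ∈ {4}; common: ∅.
  x = 4: f ≡ 0 at y ∈ {0}; g ≡ 0 at y ∈ {1}; common: ∅.
Collecting: common zeros = {(0, 3)}, so the count is 1.
Comparison with the Bézout bound: 1 ≤ 2 = deg(f)·deg(g), as expected for curves with no common component (the affine F_5-count falls short of the bound because intersections may lie at infinity, over extension fields, or carry multiplicity).


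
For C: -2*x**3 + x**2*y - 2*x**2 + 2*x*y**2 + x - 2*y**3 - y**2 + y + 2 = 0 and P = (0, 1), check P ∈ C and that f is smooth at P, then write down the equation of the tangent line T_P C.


Tangent line at P: 3*x - 7*y + 7 = 0.

Step 1: f(0, 1) = 0, so P lies on C.
Step 2: partial derivatives
  f_x(x, y) = -6*x**2 + 2*x*y - 4*x + 2*y**2 + 1, f_y(x, y) = x**2 + 4*x*y - 6*y**2 - 2*y + 1.
  f_x(P) = 3, f_y(P) = -7 (gradient nonzero, so P is smooth).
Step 3: tangent line at P: 3·(x − 0) + -7·(y − 1) = 0.
Expanding: 3*x - 7*y + 7 = 0.


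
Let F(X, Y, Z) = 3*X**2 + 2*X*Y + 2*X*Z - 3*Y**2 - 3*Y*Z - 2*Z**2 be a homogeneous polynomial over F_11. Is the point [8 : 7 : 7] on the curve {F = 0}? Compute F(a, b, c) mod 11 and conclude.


F(8,7,7) ≡ 2 (mod 11); P is NOT on the curve.

Evaluate F(8, 7, 7) term-by-term (mod 11).
  3*X**2 ↦ 3·64·1·1 = 192
  2*X*Y ↦ 2·8·7·1 = 112
  2*X*Z ↦ 2·8·1·7 = 112
  -3*Y**2 ↦ -3·1·49·1 = -147
  -3*Y*Z ↦ -3·1·7·7 = -147
  -2*Z**2 ↦ -2·1·1·49 = -98
Sum: F(8, 7, 7) = (192) + (112) + (112) + (-147) + (-147) + (-98) = 24.
Reducing mod 11: 24 ≡ 2 (mod 11).
Since F(a, b, c) ≡ 2 ≠ 0 (mod 11), P does NOT lie on the curve.


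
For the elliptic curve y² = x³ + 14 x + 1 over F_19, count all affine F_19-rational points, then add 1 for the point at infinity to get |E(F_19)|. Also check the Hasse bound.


Affine points = {(0, 1), (0, 18), (1, 4), (1, 15), (4, 8), (4, 11), (5, 5), (5, 14), (6, 4), (6, 15), (7, 9), (7, 10), (8, 6), (8, 13), (9, 1), (9, 18), (10, 1), (10, 18), (11, 2), (11, 17), (12, 4), (12, 15), (13, 9), (13, 10), (18, 9), (18, 10)}; affine count = 26; |E(F_19)| = 27.

Discriminant check: Δ ∝ 4a³ + 27b² = 4·14³ + 27·1² = 4·2744 + 27·1 ≡ 2 (mod 19). Nonzero ⇒ E is nonsingular.
For each x ∈ F_19, compute rhs = x³ + 14·x + 1 mod 19, then count y ∈ F_19 with y² ≡ rhs.
  x = 0: rhs = 1, matching y values: 1, 18 (2 points).
  x = 1: rhs = 16, matching y values: 4, 15 (2 points).
  x = 2: rhs = 18, matching y values: none (0 points).
  x = 3: rhs = 13, matching y values: none (0 points).
  x = 4: rhs = 7, matching y values: 8, 11 (2 points).
  x = 5: rhs = 6, matching y values: 5, 14 (2 points).
  x = 6: rhs = 16, matching y values: 4, 15 (2 points).
  x = 7: rhs = 5, matching y values: 9, 10 (2 points).
  x = 8: rhs = 17, matching y values: 6, 13 (2 points).
  x = 9: rhs = 1, matching y values: 1, 18 (2 points).
  x = 10: rhs = 1, matching y values: 1, 18 (2 points).
  x = 11: rhs = 4, matching y values: 2, 17 (2 points).
  x = 12: rhs = 16, matching y values: 4, 15 (2 points).
  x = 13: rhs = 5, matching y values: 9, 10 (2 points).
  x = 14: rhs = 15, matching y values: none (0 points).
  x = 15: rhs = 14, matching y values: none (0 points).
  x = 16: rhs = 8, matching y values: none (0 points).
  x = 17: rhs = 3, matching y values: none (0 points).
  x = 18: rhs = 5, matching y values: 9, 10 (2 points).
Total affine count: 26.
Full point count |E(F_19)| = 26 + 1 = 27.
Hasse bound: |27 − (19+1)| = |7| = 7 ≤ 2√19 ≈ 8.7178 ✓.
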